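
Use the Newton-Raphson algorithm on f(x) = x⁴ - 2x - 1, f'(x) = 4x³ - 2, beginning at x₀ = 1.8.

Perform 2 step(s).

f(x) = x⁴ - 2x - 1
f'(x) = 4x³ - 2
x₀ = 1.8

Newton-Raphson formula: x_{n+1} = x_n - f(x_n)/f'(x_n)

Iteration 1:
  f(1.800000) = 5.897600
  f'(1.800000) = 21.328000
  x_1 = 1.800000 - 5.897600/21.328000 = 1.523481
Iteration 2:
  f(1.523481) = 1.340051
  f'(1.523481) = 12.143960
  x_2 = 1.523481 - 1.340051/12.143960 = 1.413134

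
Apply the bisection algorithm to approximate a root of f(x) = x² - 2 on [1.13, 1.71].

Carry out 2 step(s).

f(x) = x² - 2
Initial interval: [1.13, 1.71]

Iteration 1:
  c_1 = (1.130000 + 1.710000)/2 = 1.420000
  f(c_1) = f(1.420000) = 0.016400
  f(a) × f(c) < 0, new interval: [1.130000, 1.420000]
Iteration 2:
  c_2 = (1.130000 + 1.420000)/2 = 1.275000
  f(c_2) = f(1.275000) = -0.374375
  f(a) × f(c) ≥ 0, new interval: [1.275000, 1.420000]

After 2 iteration(s), the approximation is c_2 = 1.275000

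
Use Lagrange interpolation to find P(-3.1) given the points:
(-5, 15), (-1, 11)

Lagrange interpolation formula:
P(x) = Σ yᵢ × Lᵢ(x)
where Lᵢ(x) = Π_{j≠i} (x - xⱼ)/(xᵢ - xⱼ)

L_0(-3.1) = (-3.1 - (-1))/(-5 - (-1)) = 0.525000
L_1(-3.1) = (-3.1 - (-5))/(-1 - (-5)) = 0.475000

P(-3.1) = 15×L_0(-3.1) + 11×L_1(-3.1)
P(-3.1) = 13.100000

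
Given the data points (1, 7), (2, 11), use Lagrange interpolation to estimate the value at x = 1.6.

Lagrange interpolation formula:
P(x) = Σ yᵢ × Lᵢ(x)
where Lᵢ(x) = Π_{j≠i} (x - xⱼ)/(xᵢ - xⱼ)

L_0(1.6) = (1.6 - 2)/(1 - 2) = 0.400000
L_1(1.6) = (1.6 - 1)/(2 - 1) = 0.600000

P(1.6) = 7×L_0(1.6) + 11×L_1(1.6)
P(1.6) = 9.400000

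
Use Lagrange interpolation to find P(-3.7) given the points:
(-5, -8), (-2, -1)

Lagrange interpolation formula:
P(x) = Σ yᵢ × Lᵢ(x)
where Lᵢ(x) = Π_{j≠i} (x - xⱼ)/(xᵢ - xⱼ)

L_0(-3.7) = (-3.7 - (-2))/(-5 - (-2)) = 0.566667
L_1(-3.7) = (-3.7 - (-5))/(-2 - (-5)) = 0.433333

P(-3.7) = (-8)×L_0(-3.7) + (-1)×L_1(-3.7)
P(-3.7) = -4.966667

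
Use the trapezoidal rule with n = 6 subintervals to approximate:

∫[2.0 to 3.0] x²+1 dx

f(x) = x²+1
a = 2.0, b = 3.0, n = 6
h = (b - a)/n = 0.166667

Trapezoidal rule: (h/2)[f(x₀) + 2f(x₁) + 2f(x₂) + ... + f(xₙ)]

x_0 = 2.0000, f(x_0) = 5.000000, coefficient = 1
x_1 = 2.1667, f(x_1) = 5.694444, coefficient = 2
x_2 = 2.3333, f(x_2) = 6.444444, coefficient = 2
x_3 = 2.5000, f(x_3) = 7.250000, coefficient = 2
x_4 = 2.6667, f(x_4) = 8.111111, coefficient = 2
x_5 = 2.8333, f(x_5) = 9.027778, coefficient = 2
x_6 = 3.0000, f(x_6) = 10.000000, coefficient = 1

I ≈ (0.166667/2) × 88.055556 = 7.337963
Exact value: 7.333333
Error: 0.004630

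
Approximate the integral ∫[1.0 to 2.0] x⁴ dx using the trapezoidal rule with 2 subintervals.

f(x) = x⁴
a = 1.0, b = 2.0, n = 2
h = (b - a)/n = 0.500000

Trapezoidal rule: (h/2)[f(x₀) + 2f(x₁) + 2f(x₂) + ... + f(xₙ)]

x_0 = 1.0000, f(x_0) = 1.000000, coefficient = 1
x_1 = 1.5000, f(x_1) = 5.062500, coefficient = 2
x_2 = 2.0000, f(x_2) = 16.000000, coefficient = 1

I ≈ (0.500000/2) × 27.125000 = 6.781250
Exact value: 6.200000
Error: 0.581250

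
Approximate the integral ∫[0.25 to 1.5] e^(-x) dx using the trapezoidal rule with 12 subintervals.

f(x) = e^(-x)
a = 0.25, b = 1.5, n = 12
h = (b - a)/n = 0.104167

Trapezoidal rule: (h/2)[f(x₀) + 2f(x₁) + 2f(x₂) + ... + f(xₙ)]

x_0 = 0.2500, f(x_0) = 0.778801, coefficient = 1
x_1 = 0.3542, f(x_1) = 0.701758, coefficient = 2
x_2 = 0.4583, f(x_2) = 0.632337, coefficient = 2
x_3 = 0.5625, f(x_3) = 0.569783, coefficient = 2
x_4 = 0.6667, f(x_4) = 0.513417, coefficient = 2
x_5 = 0.7708, f(x_5) = 0.462627, coefficient = 2
x_6 = 0.8750, f(x_6) = 0.416862, coefficient = 2
x_7 = 0.9792, f(x_7) = 0.375624, coefficient = 2
x_8 = 1.0833, f(x_8) = 0.338465, coefficient = 2
x_9 = 1.1875, f(x_9) = 0.304983, coefficient = 2
x_10 = 1.2917, f(x_10) = 0.274812, coefficient = 2
x_11 = 1.3958, f(x_11) = 0.247627, coefficient = 2
x_12 = 1.5000, f(x_12) = 0.223130, coefficient = 1

I ≈ (0.104167/2) × 10.678521 = 0.556173
Exact value: 0.555671
Error: 0.000502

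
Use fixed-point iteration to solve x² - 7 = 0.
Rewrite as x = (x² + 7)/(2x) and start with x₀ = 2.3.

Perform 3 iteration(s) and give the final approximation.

Equation: x² - 7 = 0
Fixed-point form: x = (x² + 7)/(2x)
x₀ = 2.3

x_1 = g(2.300000) = 2.671739
x_2 = g(2.671739) = 2.645878
x_3 = g(2.645878) = 2.645751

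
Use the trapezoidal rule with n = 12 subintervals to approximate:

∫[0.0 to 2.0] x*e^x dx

f(x) = x*e^x
a = 0.0, b = 2.0, n = 12
h = (b - a)/n = 0.166667

Trapezoidal rule: (h/2)[f(x₀) + 2f(x₁) + 2f(x₂) + ... + f(xₙ)]

x_0 = 0.0000, f(x_0) = 0.000000, coefficient = 1
x_1 = 0.1667, f(x_1) = 0.196893, coefficient = 2
x_2 = 0.3333, f(x_2) = 0.465204, coefficient = 2
x_3 = 0.5000, f(x_3) = 0.824361, coefficient = 2
x_4 = 0.6667, f(x_4) = 1.298489, coefficient = 2
x_5 = 0.8333, f(x_5) = 1.917480, coefficient = 2
x_6 = 1.0000, f(x_6) = 2.718282, coefficient = 2
x_7 = 1.1667, f(x_7) = 3.746482, coefficient = 2
x_8 = 1.3333, f(x_8) = 5.058224, coefficient = 2
x_9 = 1.5000, f(x_9) = 6.722534, coefficient = 2
x_10 = 1.6667, f(x_10) = 8.824150, coefficient = 2
x_11 = 1.8333, f(x_11) = 11.466952, coefficient = 2
x_12 = 2.0000, f(x_12) = 14.778112, coefficient = 1

I ≈ (0.166667/2) × 101.256214 = 8.438018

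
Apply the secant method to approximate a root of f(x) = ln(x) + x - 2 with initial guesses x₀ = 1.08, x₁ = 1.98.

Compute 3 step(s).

f(x) = ln(x) + x - 2
x₀ = 1.08, x₁ = 1.98

Secant formula: x_{n+1} = x_n - f(x_n)(x_n - x_{n-1})/(f(x_n) - f(x_{n-1}))

Iteration 1:
  f(1.080000) = -0.843039
  f(1.980000) = 0.663097
  x_2 = 1.980000 - 0.663097×(1.980000 - 1.080000)/(0.663097 - (-0.843039))
       = 1.583763
Iteration 2:
  f(1.980000) = 0.663097
  f(1.583763) = 0.043566
  x_3 = 1.583763 - 0.043566×(1.583763 - 1.980000)/(0.043566 - 0.663097)
       = 1.555899
Iteration 3:
  f(1.583763) = 0.043566
  f(1.555899) = -0.002048
  x_4 = 1.555899 - (-0.002048)×(1.555899 - 1.583763)/(-0.002048 - 0.043566)
       = 1.557150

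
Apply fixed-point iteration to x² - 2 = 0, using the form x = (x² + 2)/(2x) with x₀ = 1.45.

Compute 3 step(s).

Equation: x² - 2 = 0
Fixed-point form: x = (x² + 2)/(2x)
x₀ = 1.45

x_1 = g(1.450000) = 1.414655
x_2 = g(1.414655) = 1.414214
x_3 = g(1.414214) = 1.414214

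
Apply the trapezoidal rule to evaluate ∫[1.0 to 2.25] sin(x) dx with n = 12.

f(x) = sin(x)
a = 1.0, b = 2.25, n = 12
h = (b - a)/n = 0.104167

Trapezoidal rule: (h/2)[f(x₀) + 2f(x₁) + 2f(x₂) + ... + f(xₙ)]

x_0 = 1.0000, f(x_0) = 0.841471, coefficient = 1
x_1 = 1.1042, f(x_1) = 0.893090, coefficient = 2
x_2 = 1.2083, f(x_2) = 0.935026, coefficient = 2
x_3 = 1.3125, f(x_3) = 0.966827, coefficient = 2
x_4 = 1.4167, f(x_4) = 0.988146, coefficient = 2
x_5 = 1.5208, f(x_5) = 0.998752, coefficient = 2
x_6 = 1.6250, f(x_6) = 0.998531, coefficient = 2
x_7 = 1.7292, f(x_7) = 0.987486, coefficient = 2
x_8 = 1.8333, f(x_8) = 0.965735, coefficient = 2
x_9 = 1.9375, f(x_9) = 0.933514, coefficient = 2
x_10 = 2.0417, f(x_10) = 0.891174, coefficient = 2
x_11 = 2.1458, f(x_11) = 0.839172, coefficient = 2
x_12 = 2.2500, f(x_12) = 0.778073, coefficient = 1

I ≈ (0.104167/2) × 22.414448 = 1.167419
Exact value: 1.168476
Error: 0.001057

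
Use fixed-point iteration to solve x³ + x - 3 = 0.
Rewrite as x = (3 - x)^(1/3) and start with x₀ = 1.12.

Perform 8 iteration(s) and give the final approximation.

Equation: x³ + x - 3 = 0
Fixed-point form: x = (3 - x)^(1/3)
x₀ = 1.12

x_1 = g(1.120000) = 1.234201
x_2 = g(1.234201) = 1.208687
x_3 = g(1.208687) = 1.214480
x_4 = g(1.214480) = 1.213170
x_5 = g(1.213170) = 1.213466
x_6 = g(1.213466) = 1.213399
x_7 = g(1.213399) = 1.213414
x_8 = g(1.213414) = 1.213411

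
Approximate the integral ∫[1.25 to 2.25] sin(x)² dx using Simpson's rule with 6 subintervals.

f(x) = sin(x)²
a = 1.25, b = 2.25, n = 6
h = (b - a)/n = 0.166667

Simpson's rule: (h/3)[f(x₀) + 4f(x₁) + 2f(x₂) + ... + f(xₙ)]

x_0 = 1.2500, f(x_0) = 0.900572, coefficient = 1
x_1 = 1.4167, f(x_1) = 0.976432, coefficient = 4
x_2 = 1.5833, f(x_2) = 0.999843, coefficient = 2
x_3 = 1.7500, f(x_3) = 0.968228, coefficient = 4
x_4 = 1.9167, f(x_4) = 0.885068, coefficient = 2
x_5 = 2.0833, f(x_5) = 0.759518, coefficient = 4
x_6 = 2.2500, f(x_6) = 0.605398, coefficient = 1

I ≈ (0.166667/3) × 16.092503 = 0.894028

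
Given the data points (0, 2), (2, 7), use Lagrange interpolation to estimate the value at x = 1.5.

Lagrange interpolation formula:
P(x) = Σ yᵢ × Lᵢ(x)
where Lᵢ(x) = Π_{j≠i} (x - xⱼ)/(xᵢ - xⱼ)

L_0(1.5) = (1.5 - 2)/(0 - 2) = 0.250000
L_1(1.5) = (1.5 - 0)/(2 - 0) = 0.750000

P(1.5) = 2×L_0(1.5) + 7×L_1(1.5)
P(1.5) = 5.750000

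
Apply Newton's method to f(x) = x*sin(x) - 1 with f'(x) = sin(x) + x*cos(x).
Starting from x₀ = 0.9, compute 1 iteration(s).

f(x) = x*sin(x) - 1
f'(x) = sin(x) + x*cos(x)
x₀ = 0.9

Newton-Raphson formula: x_{n+1} = x_n - f(x_n)/f'(x_n)

Iteration 1:
  f(0.900000) = -0.295006
  f'(0.900000) = 1.342776
  x_1 = 0.900000 - (-0.295006)/1.342776 = 1.119698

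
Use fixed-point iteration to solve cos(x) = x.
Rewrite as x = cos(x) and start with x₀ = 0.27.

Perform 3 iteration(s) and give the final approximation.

Equation: cos(x) = x
Fixed-point form: x = cos(x)
x₀ = 0.27

x_1 = g(0.270000) = 0.963771
x_2 = g(0.963771) = 0.570427
x_3 = g(0.570427) = 0.841671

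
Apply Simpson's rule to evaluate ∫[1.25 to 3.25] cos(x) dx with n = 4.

f(x) = cos(x)
a = 1.25, b = 3.25, n = 4
h = (b - a)/n = 0.500000

Simpson's rule: (h/3)[f(x₀) + 4f(x₁) + 2f(x₂) + ... + f(xₙ)]

x_0 = 1.2500, f(x_0) = 0.315322, coefficient = 1
x_1 = 1.7500, f(x_1) = -0.178246, coefficient = 4
x_2 = 2.2500, f(x_2) = -0.628174, coefficient = 2
x_3 = 2.7500, f(x_3) = -0.924302, coefficient = 4
x_4 = 3.2500, f(x_4) = -0.994130, coefficient = 1

I ≈ (0.500000/3) × -6.345348 = -1.057558
Exact value: -1.057180
Error: 0.000378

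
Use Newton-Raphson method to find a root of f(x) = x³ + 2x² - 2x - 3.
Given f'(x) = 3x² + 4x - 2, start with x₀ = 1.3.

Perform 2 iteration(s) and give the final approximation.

f(x) = x³ + 2x² - 2x - 3
f'(x) = 3x² + 4x - 2
x₀ = 1.3

Newton-Raphson formula: x_{n+1} = x_n - f(x_n)/f'(x_n)

Iteration 1:
  f(1.300000) = -0.023000
  f'(1.300000) = 8.270000
  x_1 = 1.300000 - (-0.023000)/8.270000 = 1.302781
Iteration 2:
  f(1.302781) = 0.000046
  f'(1.302781) = 8.302841
  x_2 = 1.302781 - 0.000046/8.302841 = 1.302776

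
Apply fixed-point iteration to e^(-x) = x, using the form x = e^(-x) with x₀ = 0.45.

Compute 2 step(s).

Equation: e^(-x) = x
Fixed-point form: x = e^(-x)
x₀ = 0.45

x_1 = g(0.450000) = 0.637628
x_2 = g(0.637628) = 0.528545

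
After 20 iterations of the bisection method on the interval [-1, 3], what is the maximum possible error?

Bisection error bound: |error| ≤ (b-a)/2^n
|error| ≤ (3 - (-1))/2^20 = 4/2^20
|error| ≤ 0.0000038147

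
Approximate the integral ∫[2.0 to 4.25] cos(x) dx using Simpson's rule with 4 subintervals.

f(x) = cos(x)
a = 2.0, b = 4.25, n = 4
h = (b - a)/n = 0.562500

Simpson's rule: (h/3)[f(x₀) + 4f(x₁) + 2f(x₂) + ... + f(xₙ)]

x_0 = 2.0000, f(x_0) = -0.416147, coefficient = 1
x_1 = 2.5625, f(x_1) = -0.836960, coefficient = 4
x_2 = 3.1250, f(x_2) = -0.999862, coefficient = 2
x_3 = 3.6875, f(x_3) = -0.854657, coefficient = 4
x_4 = 4.2500, f(x_4) = -0.446087, coefficient = 1

I ≈ (0.562500/3) × -9.628423 = -1.805329
Exact value: -1.804287
Error: 0.001043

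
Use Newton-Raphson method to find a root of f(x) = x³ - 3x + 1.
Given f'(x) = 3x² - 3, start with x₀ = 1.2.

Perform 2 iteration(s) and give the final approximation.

f(x) = x³ - 3x + 1
f'(x) = 3x² - 3
x₀ = 1.2

Newton-Raphson formula: x_{n+1} = x_n - f(x_n)/f'(x_n)

Iteration 1:
  f(1.200000) = -0.872000
  f'(1.200000) = 1.320000
  x_1 = 1.200000 - (-0.872000)/1.320000 = 1.860606
Iteration 2:
  f(1.860606) = 1.859330
  f'(1.860606) = 7.385565
  x_2 = 1.860606 - 1.859330/7.385565 = 1.608854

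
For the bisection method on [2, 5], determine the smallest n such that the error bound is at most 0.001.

We need (b-a)/2^n ≤ 0.001
(5 - 2)/2^n ≤ 0.001
3/2^n ≤ 0.001
2^n ≥ 3000
n ≥ log₂(3000) = 11.55
n ≥ 12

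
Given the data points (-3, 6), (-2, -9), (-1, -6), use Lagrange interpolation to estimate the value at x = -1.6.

Lagrange interpolation formula:
P(x) = Σ yᵢ × Lᵢ(x)
where Lᵢ(x) = Π_{j≠i} (x - xⱼ)/(xᵢ - xⱼ)

L_0(-1.6) = (-1.6 - (-2))/(-3 - (-2)) × (-1.6 - (-1))/(-3 - (-1)) = -0.120000
L_1(-1.6) = (-1.6 - (-3))/(-2 - (-3)) × (-1.6 - (-1))/(-2 - (-1)) = 0.840000
L_2(-1.6) = (-1.6 - (-3))/(-1 - (-3)) × (-1.6 - (-2))/(-1 - (-2)) = 0.280000

P(-1.6) = 6×L_0(-1.6) + (-9)×L_1(-1.6) + (-6)×L_2(-1.6)
P(-1.6) = -9.960000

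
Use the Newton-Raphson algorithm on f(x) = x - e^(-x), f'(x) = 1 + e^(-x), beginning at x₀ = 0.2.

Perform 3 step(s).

f(x) = x - e^(-x)
f'(x) = 1 + e^(-x)
x₀ = 0.2

Newton-Raphson formula: x_{n+1} = x_n - f(x_n)/f'(x_n)

Iteration 1:
  f(0.200000) = -0.618731
  f'(0.200000) = 1.818731
  x_1 = 0.200000 - (-0.618731)/1.818731 = 0.540199
Iteration 2:
  f(0.540199) = -0.042433
  f'(0.540199) = 1.582632
  x_2 = 0.540199 - (-0.042433)/1.582632 = 0.567011
Iteration 3:
  f(0.567011) = -0.000208
  f'(0.567011) = 1.567218
  x_3 = 0.567011 - (-0.000208)/1.567218 = 0.567143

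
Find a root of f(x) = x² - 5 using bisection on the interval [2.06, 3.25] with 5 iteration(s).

f(x) = x² - 5
Initial interval: [2.06, 3.25]

Iteration 1:
  c_1 = (2.060000 + 3.250000)/2 = 2.655000
  f(c_1) = f(2.655000) = 2.049025
  f(a) × f(c) < 0, new interval: [2.060000, 2.655000]
Iteration 2:
  c_2 = (2.060000 + 2.655000)/2 = 2.357500
  f(c_2) = f(2.357500) = 0.557806
  f(a) × f(c) < 0, new interval: [2.060000, 2.357500]
Iteration 3:
  c_3 = (2.060000 + 2.357500)/2 = 2.208750
  f(c_3) = f(2.208750) = -0.121423
  f(a) × f(c) ≥ 0, new interval: [2.208750, 2.357500]
Iteration 4:
  c_4 = (2.208750 + 2.357500)/2 = 2.283125
  f(c_4) = f(2.283125) = 0.212660
  f(a) × f(c) < 0, new interval: [2.208750, 2.283125]
Iteration 5:
  c_5 = (2.208750 + 2.283125)/2 = 2.245938
  f(c_5) = f(2.245938) = 0.044235
  f(a) × f(c) < 0, new interval: [2.208750, 2.245938]

After 5 iteration(s), the approximation is c_5 = 2.245938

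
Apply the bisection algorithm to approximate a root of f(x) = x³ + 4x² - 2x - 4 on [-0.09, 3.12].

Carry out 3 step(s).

f(x) = x³ + 4x² - 2x - 4
Initial interval: [-0.09, 3.12]

Iteration 1:
  c_1 = (-0.090000 + 3.120000)/2 = 1.515000
  f(c_1) = f(1.515000) = 5.628166
  f(a) × f(c) < 0, new interval: [-0.090000, 1.515000]
Iteration 2:
  c_2 = (-0.090000 + 1.515000)/2 = 0.712500
  f(c_2) = f(0.712500) = -3.032670
  f(a) × f(c) ≥ 0, new interval: [0.712500, 1.515000]
Iteration 3:
  c_3 = (0.712500 + 1.515000)/2 = 1.113750
  f(c_3) = f(1.113750) = 0.115795
  f(a) × f(c) < 0, new interval: [0.712500, 1.113750]

After 3 iteration(s), the approximation is c_3 = 1.113750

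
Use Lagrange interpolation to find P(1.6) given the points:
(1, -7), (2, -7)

Lagrange interpolation formula:
P(x) = Σ yᵢ × Lᵢ(x)
where Lᵢ(x) = Π_{j≠i} (x - xⱼ)/(xᵢ - xⱼ)

L_0(1.6) = (1.6 - 2)/(1 - 2) = 0.400000
L_1(1.6) = (1.6 - 1)/(2 - 1) = 0.600000

P(1.6) = (-7)×L_0(1.6) + (-7)×L_1(1.6)
P(1.6) = -7.000000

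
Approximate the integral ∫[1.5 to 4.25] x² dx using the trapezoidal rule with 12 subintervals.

f(x) = x²
a = 1.5, b = 4.25, n = 12
h = (b - a)/n = 0.229167

Trapezoidal rule: (h/2)[f(x₀) + 2f(x₁) + 2f(x₂) + ... + f(xₙ)]

x_0 = 1.5000, f(x_0) = 2.250000, coefficient = 1
x_1 = 1.7292, f(x_1) = 2.990017, coefficient = 2
x_2 = 1.9583, f(x_2) = 3.835069, coefficient = 2
x_3 = 2.1875, f(x_3) = 4.785156, coefficient = 2
x_4 = 2.4167, f(x_4) = 5.840278, coefficient = 2
x_5 = 2.6458, f(x_5) = 7.000434, coefficient = 2
x_6 = 2.8750, f(x_6) = 8.265625, coefficient = 2
x_7 = 3.1042, f(x_7) = 9.635851, coefficient = 2
x_8 = 3.3333, f(x_8) = 11.111111, coefficient = 2
x_9 = 3.5625, f(x_9) = 12.691406, coefficient = 2
x_10 = 3.7917, f(x_10) = 14.376736, coefficient = 2
x_11 = 4.0208, f(x_11) = 16.167101, coefficient = 2
x_12 = 4.2500, f(x_12) = 18.062500, coefficient = 1

I ≈ (0.229167/2) × 213.710069 = 24.487612
Exact value: 24.463542
Error: 0.024070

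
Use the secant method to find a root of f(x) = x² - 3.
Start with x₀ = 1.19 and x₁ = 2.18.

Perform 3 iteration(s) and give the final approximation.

f(x) = x² - 3
x₀ = 1.19, x₁ = 2.18

Secant formula: x_{n+1} = x_n - f(x_n)(x_n - x_{n-1})/(f(x_n) - f(x_{n-1}))

Iteration 1:
  f(1.190000) = -1.583900
  f(2.180000) = 1.752400
  x_2 = 2.180000 - 1.752400×(2.180000 - 1.190000)/(1.752400 - (-1.583900))
       = 1.660000
Iteration 2:
  f(2.180000) = 1.752400
  f(1.660000) = -0.244400
  x_3 = 1.660000 - (-0.244400)×(1.660000 - 2.180000)/(-0.244400 - 1.752400)
       = 1.723646
Iteration 3:
  f(1.660000) = -0.244400
  f(1.723646) = -0.029045
  x_4 = 1.723646 - (-0.029045)×(1.723646 - 1.660000)/(-0.029045 - (-0.244400))
       = 1.732230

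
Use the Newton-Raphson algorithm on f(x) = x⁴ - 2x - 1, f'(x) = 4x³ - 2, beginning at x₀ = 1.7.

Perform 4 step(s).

f(x) = x⁴ - 2x - 1
f'(x) = 4x³ - 2
x₀ = 1.7

Newton-Raphson formula: x_{n+1} = x_n - f(x_n)/f'(x_n)

Iteration 1:
  f(1.700000) = 3.952100
  f'(1.700000) = 17.652000
  x_1 = 1.700000 - 3.952100/17.652000 = 1.476110
Iteration 2:
  f(1.476110) = 0.795392
  f'(1.476110) = 10.865198
  x_2 = 1.476110 - 0.795392/10.865198 = 1.402905
Iteration 3:
  f(1.402905) = 0.067773
  f'(1.402905) = 9.044464
  x_3 = 1.402905 - 0.067773/9.044464 = 1.395412
Iteration 4:
  f(1.395412) = 0.000661
  f'(1.395412) = 8.868432
  x_4 = 1.395412 - 0.000661/8.868432 = 1.395337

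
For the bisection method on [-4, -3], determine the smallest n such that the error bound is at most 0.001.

We need (b-a)/2^n ≤ 0.001
(-3 - (-4))/2^n ≤ 0.001
1/2^n ≤ 0.001
2^n ≥ 1000
n ≥ log₂(1000) = 9.97
n ≥ 10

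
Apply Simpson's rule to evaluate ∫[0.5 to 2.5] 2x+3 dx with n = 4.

f(x) = 2x+3
a = 0.5, b = 2.5, n = 4
h = (b - a)/n = 0.500000

Simpson's rule: (h/3)[f(x₀) + 4f(x₁) + 2f(x₂) + ... + f(xₙ)]

x_0 = 0.5000, f(x_0) = 4.000000, coefficient = 1
x_1 = 1.0000, f(x_1) = 5.000000, coefficient = 4
x_2 = 1.5000, f(x_2) = 6.000000, coefficient = 2
x_3 = 2.0000, f(x_3) = 7.000000, coefficient = 4
x_4 = 2.5000, f(x_4) = 8.000000, coefficient = 1

I ≈ (0.500000/3) × 72.000000 = 12.000000
Exact value: 12.000000
Error: 0.000000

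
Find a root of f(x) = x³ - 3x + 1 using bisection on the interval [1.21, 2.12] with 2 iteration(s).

f(x) = x³ - 3x + 1
Initial interval: [1.21, 2.12]

Iteration 1:
  c_1 = (1.210000 + 2.120000)/2 = 1.665000
  f(c_1) = f(1.665000) = 0.620755
  f(a) × f(c) < 0, new interval: [1.210000, 1.665000]
Iteration 2:
  c_2 = (1.210000 + 1.665000)/2 = 1.437500
  f(c_2) = f(1.437500) = -0.342041
  f(a) × f(c) ≥ 0, new interval: [1.437500, 1.665000]

After 2 iteration(s), the approximation is c_2 = 1.437500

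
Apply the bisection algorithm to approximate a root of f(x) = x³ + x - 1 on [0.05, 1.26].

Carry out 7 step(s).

f(x) = x³ + x - 1
Initial interval: [0.05, 1.26]

Iteration 1:
  c_1 = (0.050000 + 1.260000)/2 = 0.655000
  f(c_1) = f(0.655000) = -0.063989
  f(a) × f(c) ≥ 0, new interval: [0.655000, 1.260000]
Iteration 2:
  c_2 = (0.655000 + 1.260000)/2 = 0.957500
  f(c_2) = f(0.957500) = 0.835342
  f(a) × f(c) < 0, new interval: [0.655000, 0.957500]
Iteration 3:
  c_3 = (0.655000 + 0.957500)/2 = 0.806250
  f(c_3) = f(0.806250) = 0.330344
  f(a) × f(c) < 0, new interval: [0.655000, 0.806250]
Iteration 4:
  c_4 = (0.655000 + 0.806250)/2 = 0.730625
  f(c_4) = f(0.730625) = 0.120642
  f(a) × f(c) < 0, new interval: [0.655000, 0.730625]
Iteration 5:
  c_5 = (0.655000 + 0.730625)/2 = 0.692813
  f(c_5) = f(0.692813) = 0.025355
  f(a) × f(c) < 0, new interval: [0.655000, 0.692813]
Iteration 6:
  c_6 = (0.655000 + 0.692813)/2 = 0.673906
  f(c_6) = f(0.673906) = -0.020039
  f(a) × f(c) ≥ 0, new interval: [0.673906, 0.692813]
Iteration 7:
  c_7 = (0.673906 + 0.692813)/2 = 0.683359
  f(c_7) = f(0.683359) = 0.002475
  f(a) × f(c) < 0, new interval: [0.673906, 0.683359]

After 7 iteration(s), the approximation is c_7 = 0.683359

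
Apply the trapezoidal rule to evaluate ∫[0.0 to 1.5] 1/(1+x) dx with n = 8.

f(x) = 1/(1+x)
a = 0.0, b = 1.5, n = 8
h = (b - a)/n = 0.187500

Trapezoidal rule: (h/2)[f(x₀) + 2f(x₁) + 2f(x₂) + ... + f(xₙ)]

x_0 = 0.0000, f(x_0) = 1.000000, coefficient = 1
x_1 = 0.1875, f(x_1) = 0.842105, coefficient = 2
x_2 = 0.3750, f(x_2) = 0.727273, coefficient = 2
x_3 = 0.5625, f(x_3) = 0.640000, coefficient = 2
x_4 = 0.7500, f(x_4) = 0.571429, coefficient = 2
x_5 = 0.9375, f(x_5) = 0.516129, coefficient = 2
x_6 = 1.1250, f(x_6) = 0.470588, coefficient = 2
x_7 = 1.3125, f(x_7) = 0.432432, coefficient = 2
x_8 = 1.5000, f(x_8) = 0.400000, coefficient = 1

I ≈ (0.187500/2) × 9.799913 = 0.918742
Exact value: 0.916291
Error: 0.002451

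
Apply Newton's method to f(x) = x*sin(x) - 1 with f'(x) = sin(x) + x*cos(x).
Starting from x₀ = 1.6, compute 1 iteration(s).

f(x) = x*sin(x) - 1
f'(x) = sin(x) + x*cos(x)
x₀ = 1.6

Newton-Raphson formula: x_{n+1} = x_n - f(x_n)/f'(x_n)

Iteration 1:
  f(1.600000) = 0.599318
  f'(1.600000) = 0.952854
  x_1 = 1.600000 - 0.599318/0.952854 = 0.971029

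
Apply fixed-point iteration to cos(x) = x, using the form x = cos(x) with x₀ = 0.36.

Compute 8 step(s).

Equation: cos(x) = x
Fixed-point form: x = cos(x)
x₀ = 0.36

x_1 = g(0.360000) = 0.935897
x_2 = g(0.935897) = 0.593097
x_3 = g(0.593097) = 0.829214
x_4 = g(0.829214) = 0.675456
x_5 = g(0.675456) = 0.780422
x_6 = g(0.780422) = 0.710617
x_7 = g(0.710617) = 0.757960
x_8 = g(0.757960) = 0.726240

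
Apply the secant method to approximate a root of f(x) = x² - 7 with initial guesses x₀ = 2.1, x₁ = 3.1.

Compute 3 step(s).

f(x) = x² - 7
x₀ = 2.1, x₁ = 3.1

Secant formula: x_{n+1} = x_n - f(x_n)(x_n - x_{n-1})/(f(x_n) - f(x_{n-1}))

Iteration 1:
  f(2.100000) = -2.590000
  f(3.100000) = 2.610000
  x_2 = 3.100000 - 2.610000×(3.100000 - 2.100000)/(2.610000 - (-2.590000))
       = 2.598077
Iteration 2:
  f(3.100000) = 2.610000
  f(2.598077) = -0.249996
  x_3 = 2.598077 - (-0.249996)×(2.598077 - 3.100000)/(-0.249996 - 2.610000)
       = 2.641951
Iteration 3:
  f(2.598077) = -0.249996
  f(2.641951) = -0.020096
  x_4 = 2.641951 - (-0.020096)×(2.641951 - 2.598077)/(-0.020096 - (-0.249996))
       = 2.645786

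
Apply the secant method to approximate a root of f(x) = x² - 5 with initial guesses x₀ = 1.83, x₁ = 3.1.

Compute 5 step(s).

f(x) = x² - 5
x₀ = 1.83, x₁ = 3.1

Secant formula: x_{n+1} = x_n - f(x_n)(x_n - x_{n-1})/(f(x_n) - f(x_{n-1}))

Iteration 1:
  f(1.830000) = -1.651100
  f(3.100000) = 4.610000
  x_2 = 3.100000 - 4.610000×(3.100000 - 1.830000)/(4.610000 - (-1.651100))
       = 2.164909
Iteration 2:
  f(3.100000) = 4.610000
  f(2.164909) = -0.313170
  x_3 = 2.164909 - (-0.313170)×(2.164909 - 3.100000)/(-0.313170 - 4.610000)
       = 2.224391
Iteration 3:
  f(2.164909) = -0.313170
  f(2.224391) = -0.052083
  x_4 = 2.224391 - (-0.052083)×(2.224391 - 2.164909)/(-0.052083 - (-0.313170))
       = 2.236257
Iteration 4:
  f(2.224391) = -0.052083
  f(2.236257) = 0.000847
  x_5 = 2.236257 - 0.000847×(2.236257 - 2.224391)/(0.000847 - (-0.052083))
       = 2.236067
Iteration 5:
  f(2.236257) = 0.000847
  f(2.236067) = -0.000002
  x_6 = 2.236067 - (-0.000002)×(2.236067 - 2.236257)/(-0.000002 - 0.000847)
       = 2.236068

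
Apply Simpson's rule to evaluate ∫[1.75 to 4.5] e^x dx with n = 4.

f(x) = e^x
a = 1.75, b = 4.5, n = 4
h = (b - a)/n = 0.687500

Simpson's rule: (h/3)[f(x₀) + 4f(x₁) + 2f(x₂) + ... + f(xₙ)]

x_0 = 1.7500, f(x_0) = 5.754603, coefficient = 1
x_1 = 2.4375, f(x_1) = 11.444394, coefficient = 4
x_2 = 3.1250, f(x_2) = 22.759895, coefficient = 2
x_3 = 3.8125, f(x_3) = 45.263456, coefficient = 4
x_4 = 4.5000, f(x_4) = 90.017131, coefficient = 1

I ≈ (0.687500/3) × 368.122925 = 84.361504
Exact value: 84.262529
Error: 0.098975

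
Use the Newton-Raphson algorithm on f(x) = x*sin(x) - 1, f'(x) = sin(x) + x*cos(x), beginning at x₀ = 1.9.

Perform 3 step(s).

f(x) = x*sin(x) - 1
f'(x) = sin(x) + x*cos(x)
x₀ = 1.9

Newton-Raphson formula: x_{n+1} = x_n - f(x_n)/f'(x_n)

Iteration 1:
  f(1.900000) = 0.797970
  f'(1.900000) = 0.332050
  x_1 = 1.900000 - 0.797970/0.332050 = -0.503163
Iteration 2:
  f(-0.503163) = -0.757375
  f'(-0.503163) = -0.923001
  x_2 = -0.503163 - (-0.757375)/(-0.923001) = -1.323720
Iteration 3:
  f(-1.323720) = 0.283521
  f'(-1.323720) = -1.293374
  x_3 = -1.323720 - 0.283521/(-1.293374) = -1.104510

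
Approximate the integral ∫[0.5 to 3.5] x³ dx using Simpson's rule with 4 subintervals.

f(x) = x³
a = 0.5, b = 3.5, n = 4
h = (b - a)/n = 0.750000

Simpson's rule: (h/3)[f(x₀) + 4f(x₁) + 2f(x₂) + ... + f(xₙ)]

x_0 = 0.5000, f(x_0) = 0.125000, coefficient = 1
x_1 = 1.2500, f(x_1) = 1.953125, coefficient = 4
x_2 = 2.0000, f(x_2) = 8.000000, coefficient = 2
x_3 = 2.7500, f(x_3) = 20.796875, coefficient = 4
x_4 = 3.5000, f(x_4) = 42.875000, coefficient = 1

I ≈ (0.750000/3) × 150.000000 = 37.500000
Exact value: 37.500000
Error: 0.000000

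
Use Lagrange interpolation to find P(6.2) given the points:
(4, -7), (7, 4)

Lagrange interpolation formula:
P(x) = Σ yᵢ × Lᵢ(x)
where Lᵢ(x) = Π_{j≠i} (x - xⱼ)/(xᵢ - xⱼ)

L_0(6.2) = (6.2 - 7)/(4 - 7) = 0.266667
L_1(6.2) = (6.2 - 4)/(7 - 4) = 0.733333

P(6.2) = (-7)×L_0(6.2) + 4×L_1(6.2)
P(6.2) = 1.066667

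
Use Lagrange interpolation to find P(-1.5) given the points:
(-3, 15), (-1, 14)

Lagrange interpolation formula:
P(x) = Σ yᵢ × Lᵢ(x)
where Lᵢ(x) = Π_{j≠i} (x - xⱼ)/(xᵢ - xⱼ)

L_0(-1.5) = (-1.5 - (-1))/(-3 - (-1)) = 0.250000
L_1(-1.5) = (-1.5 - (-3))/(-1 - (-3)) = 0.750000

P(-1.5) = 15×L_0(-1.5) + 14×L_1(-1.5)
P(-1.5) = 14.250000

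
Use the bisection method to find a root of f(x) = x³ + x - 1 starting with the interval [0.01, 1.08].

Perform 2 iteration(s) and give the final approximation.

f(x) = x³ + x - 1
Initial interval: [0.01, 1.08]

Iteration 1:
  c_1 = (0.010000 + 1.080000)/2 = 0.545000
  f(c_1) = f(0.545000) = -0.293121
  f(a) × f(c) ≥ 0, new interval: [0.545000, 1.080000]
Iteration 2:
  c_2 = (0.545000 + 1.080000)/2 = 0.812500
  f(c_2) = f(0.812500) = 0.348877
  f(a) × f(c) < 0, new interval: [0.545000, 0.812500]

After 2 iteration(s), the approximation is c_2 = 0.812500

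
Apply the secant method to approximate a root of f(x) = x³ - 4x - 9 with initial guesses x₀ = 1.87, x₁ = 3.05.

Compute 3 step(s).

f(x) = x³ - 4x - 9
x₀ = 1.87, x₁ = 3.05

Secant formula: x_{n+1} = x_n - f(x_n)(x_n - x_{n-1})/(f(x_n) - f(x_{n-1}))

Iteration 1:
  f(1.870000) = -9.940797
  f(3.050000) = 7.172625
  x_2 = 3.050000 - 7.172625×(3.050000 - 1.870000)/(7.172625 - (-9.940797))
       = 2.555435
Iteration 2:
  f(3.050000) = 7.172625
  f(2.555435) = -2.534114
  x_3 = 2.555435 - (-2.534114)×(2.555435 - 3.050000)/(-2.534114 - 7.172625)
       = 2.684550
Iteration 3:
  f(2.555435) = -2.534114
  f(2.684550) = -0.391163
  x_4 = 2.684550 - (-0.391163)×(2.684550 - 2.555435)/(-0.391163 - (-2.534114))
       = 2.708118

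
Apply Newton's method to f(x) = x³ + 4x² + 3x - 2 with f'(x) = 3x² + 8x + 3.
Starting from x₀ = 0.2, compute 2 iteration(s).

f(x) = x³ + 4x² + 3x - 2
f'(x) = 3x² + 8x + 3
x₀ = 0.2

Newton-Raphson formula: x_{n+1} = x_n - f(x_n)/f'(x_n)

Iteration 1:
  f(0.200000) = -1.232000
  f'(0.200000) = 4.720000
  x_1 = 0.200000 - (-1.232000)/4.720000 = 0.461017
Iteration 2:
  f(0.461017) = 0.331180
  f'(0.461017) = 7.325745
  x_2 = 0.461017 - 0.331180/7.325745 = 0.415809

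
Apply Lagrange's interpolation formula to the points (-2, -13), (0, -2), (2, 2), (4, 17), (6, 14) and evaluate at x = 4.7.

Lagrange interpolation formula:
P(x) = Σ yᵢ × Lᵢ(x)
where Lᵢ(x) = Π_{j≠i} (x - xⱼ)/(xᵢ - xⱼ)

L_0(4.7) = (4.7 - 0)/(-2 - 0) × (4.7 - 2)/(-2 - 2) × (4.7 - 4)/(-2 - 4) × (4.7 - 6)/(-2 - 6) = -0.030073
L_1(4.7) = (4.7 - (-2))/(0 - (-2)) × (4.7 - 2)/(0 - 2) × (4.7 - 4)/(0 - 4) × (4.7 - 6)/(0 - 6) = 0.171478
L_2(4.7) = (4.7 - (-2))/(2 - (-2)) × (4.7 - 0)/(2 - 0) × (4.7 - 4)/(2 - 4) × (4.7 - 6)/(2 - 6) = -0.447748
L_3(4.7) = (4.7 - (-2))/(4 - (-2)) × (4.7 - 0)/(4 - 0) × (4.7 - 2)/(4 - 2) × (4.7 - 6)/(4 - 6) = 1.151353
L_4(4.7) = (4.7 - (-2))/(6 - (-2)) × (4.7 - 0)/(6 - 0) × (4.7 - 2)/(6 - 2) × (4.7 - 4)/(6 - 4) = 0.154990

P(4.7) = (-13)×L_0(4.7) + (-2)×L_1(4.7) + 2×L_2(4.7) + 17×L_3(4.7) + 14×L_4(4.7)
P(4.7) = 20.895352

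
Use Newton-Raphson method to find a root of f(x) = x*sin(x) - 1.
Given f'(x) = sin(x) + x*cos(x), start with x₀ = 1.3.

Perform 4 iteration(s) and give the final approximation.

f(x) = x*sin(x) - 1
f'(x) = sin(x) + x*cos(x)
x₀ = 1.3

Newton-Raphson formula: x_{n+1} = x_n - f(x_n)/f'(x_n)

Iteration 1:
  f(1.300000) = 0.252626
  f'(1.300000) = 1.311307
  x_1 = 1.300000 - 0.252626/1.311307 = 1.107348
Iteration 2:
  f(1.107348) = -0.009459
  f'(1.107348) = 1.389540
  x_2 = 1.107348 - (-0.009459)/1.389540 = 1.114155
Iteration 3:
  f(1.114155) = -0.000002
  f'(1.114155) = 1.388810
  x_3 = 1.114155 - (-0.000002)/1.388810 = 1.114157
Iteration 4:
  f(1.114157) = 0.000000
  f'(1.114157) = 1.388809
  x_4 = 1.114157 - 0.000000/1.388809 = 1.114157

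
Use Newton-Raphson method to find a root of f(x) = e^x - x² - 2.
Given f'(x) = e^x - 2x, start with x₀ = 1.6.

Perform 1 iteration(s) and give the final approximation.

f(x) = e^x - x² - 2
f'(x) = e^x - 2x
x₀ = 1.6

Newton-Raphson formula: x_{n+1} = x_n - f(x_n)/f'(x_n)

Iteration 1:
  f(1.600000) = 0.393032
  f'(1.600000) = 1.753032
  x_1 = 1.600000 - 0.393032/1.753032 = 1.375799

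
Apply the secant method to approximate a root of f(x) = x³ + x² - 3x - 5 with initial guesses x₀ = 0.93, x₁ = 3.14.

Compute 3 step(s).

f(x) = x³ + x² - 3x - 5
x₀ = 0.93, x₁ = 3.14

Secant formula: x_{n+1} = x_n - f(x_n)(x_n - x_{n-1})/(f(x_n) - f(x_{n-1}))

Iteration 1:
  f(0.930000) = -6.120743
  f(3.140000) = 26.398744
  x_2 = 3.140000 - 26.398744×(3.140000 - 0.930000)/(26.398744 - (-6.120743))
       = 1.345961
Iteration 2:
  f(3.140000) = 26.398744
  f(1.345961) = -4.787914
  x_3 = 1.345961 - (-4.787914)×(1.345961 - 3.140000)/(-4.787914 - 26.398744)
       = 1.621390
Iteration 3:
  f(1.345961) = -4.787914
  f(1.621390) = -2.972784
  x_4 = 1.621390 - (-2.972784)×(1.621390 - 1.345961)/(-2.972784 - (-4.787914))
       = 2.072482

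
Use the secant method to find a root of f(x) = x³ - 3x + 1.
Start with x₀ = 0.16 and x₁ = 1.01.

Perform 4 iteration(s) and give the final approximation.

f(x) = x³ - 3x + 1
x₀ = 0.16, x₁ = 1.01

Secant formula: x_{n+1} = x_n - f(x_n)(x_n - x_{n-1})/(f(x_n) - f(x_{n-1}))

Iteration 1:
  f(0.160000) = 0.524096
  f(1.010000) = -0.999699
  x_2 = 1.010000 - (-0.999699)×(1.010000 - 0.160000)/(-0.999699 - 0.524096)
       = 0.452350
Iteration 2:
  f(1.010000) = -0.999699
  f(0.452350) = -0.264490
  x_3 = 0.452350 - (-0.264490)×(0.452350 - 1.010000)/(-0.264490 - (-0.999699))
       = 0.251737
Iteration 3:
  f(0.452350) = -0.264490
  f(0.251737) = 0.260743
  x_4 = 0.251737 - 0.260743×(0.251737 - 0.452350)/(0.260743 - (-0.264490))
       = 0.351328
Iteration 4:
  f(0.251737) = 0.260743
  f(0.351328) = -0.010618
  x_5 = 0.351328 - (-0.010618)×(0.351328 - 0.251737)/(-0.010618 - 0.260743)
       = 0.347431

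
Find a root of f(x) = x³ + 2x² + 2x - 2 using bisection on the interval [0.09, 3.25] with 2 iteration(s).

f(x) = x³ + 2x² + 2x - 2
Initial interval: [0.09, 3.25]

Iteration 1:
  c_1 = (0.090000 + 3.250000)/2 = 1.670000
  f(c_1) = f(1.670000) = 11.575263
  f(a) × f(c) < 0, new interval: [0.090000, 1.670000]
Iteration 2:
  c_2 = (0.090000 + 1.670000)/2 = 0.880000
  f(c_2) = f(0.880000) = 1.990272
  f(a) × f(c) < 0, new interval: [0.090000, 0.880000]

After 2 iteration(s), the approximation is c_2 = 0.880000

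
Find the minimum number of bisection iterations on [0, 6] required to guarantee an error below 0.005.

We need (b-a)/2^n ≤ 0.005
(6 - 0)/2^n ≤ 0.005
6/2^n ≤ 0.005
2^n ≥ 1200
n ≥ log₂(1200) = 10.23
n ≥ 11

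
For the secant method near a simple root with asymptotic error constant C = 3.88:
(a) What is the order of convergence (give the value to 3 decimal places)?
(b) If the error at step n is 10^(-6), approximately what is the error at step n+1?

(a) Secant method has superlinear convergence with order φ = (1+√5)/2 ≈ 1.618.
    This means |e_{n+1}| ≈ C|e_n|^1.618.

(b) With |e_n| = 10^(-6) and C = 3.88:
    |e_{n+1}| ≈ 3.88 × (10^(-6))^1.618 = 3.88 × 10^(-9.71)

(a) ≈ 1.618 (golden ratio); (b) |e_{n+1}| ≈ 7.597e-10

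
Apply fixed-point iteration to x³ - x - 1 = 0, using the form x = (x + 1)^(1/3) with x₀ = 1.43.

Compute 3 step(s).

Equation: x³ - x - 1 = 0
Fixed-point form: x = (x + 1)^(1/3)
x₀ = 1.43

x_1 = g(1.430000) = 1.344421
x_2 = g(1.344421) = 1.328450
x_3 = g(1.328450) = 1.325426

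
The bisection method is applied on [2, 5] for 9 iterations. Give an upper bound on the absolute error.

Bisection error bound: |error| ≤ (b-a)/2^n
|error| ≤ (5 - 2)/2^9 = 3/2^9
|error| ≤ 0.0058593750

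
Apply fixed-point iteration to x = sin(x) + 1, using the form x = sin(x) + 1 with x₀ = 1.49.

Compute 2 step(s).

Equation: x = sin(x) + 1
Fixed-point form: x = sin(x) + 1
x₀ = 1.49

x_1 = g(1.490000) = 1.996738
x_2 = g(1.996738) = 1.910650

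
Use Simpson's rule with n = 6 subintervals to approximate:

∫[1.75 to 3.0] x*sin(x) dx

f(x) = x*sin(x)
a = 1.75, b = 3.0, n = 6
h = (b - a)/n = 0.208333

Simpson's rule: (h/3)[f(x₀) + 4f(x₁) + 2f(x₂) + ... + f(xₙ)]

x_0 = 1.7500, f(x_0) = 1.721975, coefficient = 1
x_1 = 1.9583, f(x_1) = 1.813109, coefficient = 4
x_2 = 2.1667, f(x_2) = 1.793264, coefficient = 2
x_3 = 2.3750, f(x_3) = 1.647502, coefficient = 4
x_4 = 2.5833, f(x_4) = 1.368419, coefficient = 2
x_5 = 2.7917, f(x_5) = 0.957062, coefficient = 4
x_6 = 3.0000, f(x_6) = 0.423360, coefficient = 1

I ≈ (0.208333/3) × 26.139393 = 1.815236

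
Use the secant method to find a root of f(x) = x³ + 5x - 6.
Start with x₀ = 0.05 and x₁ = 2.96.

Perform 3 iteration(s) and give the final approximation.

f(x) = x³ + 5x - 6
x₀ = 0.05, x₁ = 2.96

Secant formula: x_{n+1} = x_n - f(x_n)(x_n - x_{n-1})/(f(x_n) - f(x_{n-1}))

Iteration 1:
  f(0.050000) = -5.749875
  f(2.960000) = 34.734336
  x_2 = 2.960000 - 34.734336×(2.960000 - 0.050000)/(34.734336 - (-5.749875))
       = 0.463300
Iteration 2:
  f(2.960000) = 34.734336
  f(0.463300) = -3.584052
  x_3 = 0.463300 - (-3.584052)×(0.463300 - 2.960000)/(-3.584052 - 34.734336)
       = 0.696825
Iteration 3:
  f(0.463300) = -3.584052
  f(0.696825) = -2.177519
  x_4 = 0.696825 - (-2.177519)×(0.696825 - 0.463300)/(-2.177519 - (-3.584052))
       = 1.058356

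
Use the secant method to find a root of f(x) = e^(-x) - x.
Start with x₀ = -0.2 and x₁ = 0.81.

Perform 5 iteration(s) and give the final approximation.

f(x) = e^(-x) - x
x₀ = -0.2, x₁ = 0.81

Secant formula: x_{n+1} = x_n - f(x_n)(x_n - x_{n-1})/(f(x_n) - f(x_{n-1}))

Iteration 1:
  f(-0.200000) = 1.421403
  f(0.810000) = -0.365142
  x_2 = 0.810000 - (-0.365142)×(0.810000 - (-0.200000))/(-0.365142 - 1.421403)
       = 0.603572
Iteration 2:
  f(0.810000) = -0.365142
  f(0.603572) = -0.056717
  x_3 = 0.603572 - (-0.056717)×(0.603572 - 0.810000)/(-0.056717 - (-0.365142))
       = 0.565611
Iteration 3:
  f(0.603572) = -0.056717
  f(0.565611) = 0.002402
  x_4 = 0.565611 - 0.002402×(0.565611 - 0.603572)/(0.002402 - (-0.056717))
       = 0.567153
Iteration 4:
  f(0.565611) = 0.002402
  f(0.567153) = -0.000016
  x_5 = 0.567153 - (-0.000016)×(0.567153 - 0.565611)/(-0.000016 - 0.002402)
       = 0.567143
Iteration 5:
  f(0.567153) = -0.000016
  f(0.567143) = 0.000000
  x_6 = 0.567143 - 0.000000×(0.567143 - 0.567153)/(0.000000 - (-0.000016))
       = 0.567143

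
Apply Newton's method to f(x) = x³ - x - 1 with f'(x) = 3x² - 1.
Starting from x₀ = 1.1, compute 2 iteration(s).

f(x) = x³ - x - 1
f'(x) = 3x² - 1
x₀ = 1.1

Newton-Raphson formula: x_{n+1} = x_n - f(x_n)/f'(x_n)

Iteration 1:
  f(1.100000) = -0.769000
  f'(1.100000) = 2.630000
  x_1 = 1.100000 - (-0.769000)/2.630000 = 1.392395
Iteration 2:
  f(1.392395) = 0.307132
  f'(1.392395) = 4.816295
  x_2 = 1.392395 - 0.307132/4.816295 = 1.328626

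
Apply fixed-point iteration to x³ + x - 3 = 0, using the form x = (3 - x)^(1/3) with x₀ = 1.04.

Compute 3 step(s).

Equation: x³ + x - 3 = 0
Fixed-point form: x = (3 - x)^(1/3)
x₀ = 1.04

x_1 = g(1.040000) = 1.251465
x_2 = g(1.251465) = 1.204735
x_3 = g(1.204735) = 1.215373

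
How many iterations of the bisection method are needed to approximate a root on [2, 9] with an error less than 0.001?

We need (b-a)/2^n ≤ 0.001
(9 - 2)/2^n ≤ 0.001
7/2^n ≤ 0.001
2^n ≥ 7000
n ≥ log₂(7000) = 12.77
n ≥ 13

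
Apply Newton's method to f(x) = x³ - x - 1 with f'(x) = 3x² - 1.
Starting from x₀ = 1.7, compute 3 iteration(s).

f(x) = x³ - x - 1
f'(x) = 3x² - 1
x₀ = 1.7

Newton-Raphson formula: x_{n+1} = x_n - f(x_n)/f'(x_n)

Iteration 1:
  f(1.700000) = 2.213000
  f'(1.700000) = 7.670000
  x_1 = 1.700000 - 2.213000/7.670000 = 1.411473
Iteration 2:
  f(1.411473) = 0.400544
  f'(1.411473) = 4.976770
  x_2 = 1.411473 - 0.400544/4.976770 = 1.330991
Iteration 3:
  f(1.330991) = 0.026907
  f'(1.330991) = 4.314608
  x_3 = 1.330991 - 0.026907/4.314608 = 1.324754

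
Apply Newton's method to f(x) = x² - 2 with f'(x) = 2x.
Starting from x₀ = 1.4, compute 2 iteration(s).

f(x) = x² - 2
f'(x) = 2x
x₀ = 1.4

Newton-Raphson formula: x_{n+1} = x_n - f(x_n)/f'(x_n)

Iteration 1:
  f(1.400000) = -0.040000
  f'(1.400000) = 2.800000
  x_1 = 1.400000 - (-0.040000)/2.800000 = 1.414286
Iteration 2:
  f(1.414286) = 0.000204
  f'(1.414286) = 2.828571
  x_2 = 1.414286 - 0.000204/2.828571 = 1.414214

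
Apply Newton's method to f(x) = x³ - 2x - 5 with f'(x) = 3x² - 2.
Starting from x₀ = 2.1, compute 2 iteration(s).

f(x) = x³ - 2x - 5
f'(x) = 3x² - 2
x₀ = 2.1

Newton-Raphson formula: x_{n+1} = x_n - f(x_n)/f'(x_n)

Iteration 1:
  f(2.100000) = 0.061000
  f'(2.100000) = 11.230000
  x_1 = 2.100000 - 0.061000/11.230000 = 2.094568
Iteration 2:
  f(2.094568) = 0.000186
  f'(2.094568) = 11.161647
  x_2 = 2.094568 - 0.000186/11.161647 = 2.094551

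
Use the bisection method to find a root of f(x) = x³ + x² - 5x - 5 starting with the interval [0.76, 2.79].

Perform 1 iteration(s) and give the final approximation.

f(x) = x³ + x² - 5x - 5
Initial interval: [0.76, 2.79]

Iteration 1:
  c_1 = (0.760000 + 2.790000)/2 = 1.775000
  f(c_1) = f(1.775000) = -5.132016
  f(a) × f(c) ≥ 0, new interval: [1.775000, 2.790000]

After 1 iteration(s), the approximation is c_1 = 1.775000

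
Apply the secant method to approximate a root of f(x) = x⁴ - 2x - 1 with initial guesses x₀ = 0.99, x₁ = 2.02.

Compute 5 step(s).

f(x) = x⁴ - 2x - 1
x₀ = 0.99, x₁ = 2.02

Secant formula: x_{n+1} = x_n - f(x_n)(x_n - x_{n-1})/(f(x_n) - f(x_{n-1}))

Iteration 1:
  f(0.990000) = -2.019404
  f(2.020000) = 11.609664
  x_2 = 2.020000 - 11.609664×(2.020000 - 0.990000)/(11.609664 - (-2.019404))
       = 1.142614
Iteration 2:
  f(2.020000) = 11.609664
  f(1.142614) = -1.580724
  x_3 = 1.142614 - (-1.580724)×(1.142614 - 2.020000)/(-1.580724 - 11.609664)
       = 1.247759
Iteration 3:
  f(1.142614) = -1.580724
  f(1.247759) = -1.071572
  x_4 = 1.247759 - (-1.071572)×(1.247759 - 1.142614)/(-1.071572 - (-1.580724))
       = 1.469050
Iteration 4:
  f(1.247759) = -1.071572
  f(1.469050) = 0.719329
  x_5 = 1.469050 - 0.719329×(1.469050 - 1.247759)/(0.719329 - (-1.071572))
       = 1.380167
Iteration 5:
  f(1.469050) = 0.719329
  f(1.380167) = -0.131841
  x_6 = 1.380167 - (-0.131841)×(1.380167 - 1.469050)/(-0.131841 - 0.719329)
       = 1.393934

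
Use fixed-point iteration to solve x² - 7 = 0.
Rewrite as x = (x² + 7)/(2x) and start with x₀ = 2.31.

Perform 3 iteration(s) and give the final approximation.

Equation: x² - 7 = 0
Fixed-point form: x = (x² + 7)/(2x)
x₀ = 2.31

x_1 = g(2.310000) = 2.670152
x_2 = g(2.670152) = 2.645863
x_3 = g(2.645863) = 2.645751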